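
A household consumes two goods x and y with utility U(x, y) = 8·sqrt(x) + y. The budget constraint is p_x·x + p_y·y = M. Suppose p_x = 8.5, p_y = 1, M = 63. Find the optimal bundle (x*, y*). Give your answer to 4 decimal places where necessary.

Utility is quasi-linear in y; the FOC for x is 4/√x = p_x/p_y.
Solve: √x = 4·p_y/p_x, so x*(p_x,p_y) = (4·p_y/p_x)², and y* = (M − p_x·x*)/p_y.
Plugging in: x* = (4·1/8.5)² = 0.2215, y* = 61.1176.

x* = 0.2215, y* = 61.1176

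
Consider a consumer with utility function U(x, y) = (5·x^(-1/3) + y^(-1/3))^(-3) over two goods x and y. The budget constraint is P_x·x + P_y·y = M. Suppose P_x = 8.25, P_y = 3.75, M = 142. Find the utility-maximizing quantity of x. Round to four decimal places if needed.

Numerically y/x = 0.540243, so x* = 142/(8.25 + 3.75·0.540243) = 13.8187.

x* = 13.8187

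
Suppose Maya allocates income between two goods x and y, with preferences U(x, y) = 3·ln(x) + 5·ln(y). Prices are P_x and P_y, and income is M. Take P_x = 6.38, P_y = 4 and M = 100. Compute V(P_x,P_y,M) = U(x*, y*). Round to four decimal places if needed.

V = 19.0579

Demand: x*(P_x,P_y,M) = 0.375·M/P_x and y* = 0.625·M/P_y.
At P_x=6.38, P_y=4, M=100: x* = 0.375·100/6.38 = 5.8777, y* = 15.625.
Utility at the optimum: U(5.8777, 15.625) = 19.0579.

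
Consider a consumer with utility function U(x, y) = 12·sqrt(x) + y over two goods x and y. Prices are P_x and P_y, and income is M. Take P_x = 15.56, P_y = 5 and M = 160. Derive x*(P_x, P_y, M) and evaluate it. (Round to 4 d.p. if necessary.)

Solve: √x = 6·P_y/P_x, so x*(P_x,P_y) = (6·P_y/P_x)², and y* = (M − P_x·x*)/P_y.
Plugging in: x* = (6·5/15.56)² = 3.7173.

x* = 3.7173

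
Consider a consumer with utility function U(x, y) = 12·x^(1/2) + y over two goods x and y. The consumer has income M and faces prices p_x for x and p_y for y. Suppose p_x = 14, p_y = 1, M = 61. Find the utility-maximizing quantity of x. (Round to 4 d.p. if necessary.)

Utility is quasi-linear in y; the FOC for x is 6/√x = p_x/p_y.
Solve: √x = 6·p_y/p_x, so x*(p_x,p_y) = (6·p_y/p_x)², and y* = (M − p_x·x*)/p_y.
Plugging in: x* = (6·1/14)² = 0.1837.

x* = 0.1837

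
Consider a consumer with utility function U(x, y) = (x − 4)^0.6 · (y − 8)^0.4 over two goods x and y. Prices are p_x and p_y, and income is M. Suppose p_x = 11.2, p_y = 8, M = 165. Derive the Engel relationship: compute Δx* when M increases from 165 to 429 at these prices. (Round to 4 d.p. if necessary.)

Let x' = x−4, y' = y−8. MRS = (3/2)·y'/x' = p_x/p_y.
Substituting into the budget: x* = 4 + 0.6·(M − 4·p_x − 8·p_y)/p_x, and y* = 8 + 0.4·(…)/p_y.
Discretionary income = 165 − 4·11.2 − 8·8 = 56.2; x* = 4 + 0.6·56.2/11.2 = 7.0107.
At M' = 429: x* = 21.1536. Change: 21.1536 − 7.0107 = 14.1429.

Δx* = 14.1429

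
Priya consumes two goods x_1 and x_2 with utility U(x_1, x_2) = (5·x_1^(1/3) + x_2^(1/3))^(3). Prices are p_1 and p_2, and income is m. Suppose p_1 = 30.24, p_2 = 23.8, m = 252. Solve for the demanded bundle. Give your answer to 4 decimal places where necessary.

MU_x_1 ∝ 5·x_1^(-2/3), MU_x_2 ∝ x_2^(-2/3), so MRS = 5·(x_2/x_1)^(2/3) = p_1/p_2.
Hence x_2/x_1 = ((1/5)·p_1/p_2)^(1/(2/3)), i.e. raised to the 1.5 power.
Substitute x_2 = (x_2/x_1)·x_1 into the budget: x_1* = m/(p_1 + p_2·(x_2/x_1)).
Numerically x_2/x_1 = 0.128101, so x_1* = 252/(30.24 + 23.8·0.128101) = 7.5701 and x_2* = 0.128101·7.5701 = 0.9697.

x_1* = 7.5701, x_2* = 0.9697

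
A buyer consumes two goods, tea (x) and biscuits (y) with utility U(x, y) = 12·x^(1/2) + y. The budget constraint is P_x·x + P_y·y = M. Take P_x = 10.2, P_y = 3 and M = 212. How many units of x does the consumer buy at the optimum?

Set MRS = P_x/P_y: 6·x^(−1/2) = P_x/P_y.
Solve: √x = 6·P_y/P_x, so x*(P_x,P_y) = (6·P_y/P_x)², and y* = (M − P_x·x*)/P_y.
Plugging in: x* = (6·3/10.2)² = 3.1142.

x* = 3.1142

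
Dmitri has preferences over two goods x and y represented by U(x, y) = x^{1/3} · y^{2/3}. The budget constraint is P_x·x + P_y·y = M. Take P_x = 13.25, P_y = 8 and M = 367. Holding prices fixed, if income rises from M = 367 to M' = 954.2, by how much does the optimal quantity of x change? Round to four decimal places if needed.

Demand: x*(P_x,P_y,M) = 1/3·M/P_x and y* = 2/3·M/P_y.
At P_x=13.25, P_y=8, M=367: x* = 1/3·367/13.25 = 9.2327.
At M' = 954.2: x* = 24.005. Change: 24.005 − 9.2327 = 14.7723.

Δx* = 14.7723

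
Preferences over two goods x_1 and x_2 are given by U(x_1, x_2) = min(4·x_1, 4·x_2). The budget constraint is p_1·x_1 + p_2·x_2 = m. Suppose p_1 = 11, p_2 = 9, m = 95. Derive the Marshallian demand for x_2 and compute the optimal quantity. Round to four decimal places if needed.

With perfect complements, no substitution: consume in ratio x_1:x_2 = 4:4.
Budget: p_1·x_1 + p_2·x_1 = m, so (4·p_1 + 4·p_2)·x_1 = 4·m.
Demand: x_1*(p_1,p_2,m) = 4·m/(4·p_1 + 4·p_2), x_2* = 4·m/(4·p_1 + 4·p_2).
Here 4·11 + 4·9 = 80, giving x_2* = 4.75.

x_2* = 4.75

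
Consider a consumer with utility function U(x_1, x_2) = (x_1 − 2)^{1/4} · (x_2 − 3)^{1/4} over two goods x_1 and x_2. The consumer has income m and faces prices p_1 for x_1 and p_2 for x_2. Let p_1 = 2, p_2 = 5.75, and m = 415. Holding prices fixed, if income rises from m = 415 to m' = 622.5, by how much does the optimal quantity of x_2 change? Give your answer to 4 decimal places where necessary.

Δx_2* = 18.0435

MRS = (x_2−3)/(x_1−2). Tangency with p_1/p_2 gives x_2−3 = (p_1/p_2)·(x_1−2).
Substituting into the budget: x_1* = 2 + 0.5·(m − 2·p_1 − 3·p_2)/p_1, and x_2* = 3 + 0.5·(…)/p_2.
Discretionary income = 415 − 2·2 − 3·5.75 = 393.75; x_2* = 3 + 0.5·393.75/5.75 = 37.2391.
At m' = 622.5: x_2* = 55.2826. Change: 55.2826 − 37.2391 = 18.0435.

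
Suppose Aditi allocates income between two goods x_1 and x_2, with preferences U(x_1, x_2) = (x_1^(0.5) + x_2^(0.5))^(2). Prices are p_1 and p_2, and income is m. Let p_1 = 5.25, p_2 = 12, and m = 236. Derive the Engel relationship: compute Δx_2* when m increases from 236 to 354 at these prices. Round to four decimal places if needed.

MRS = MU_x_1/MU_x_2 = (x_2/x_1)^(0.5). Set equal to p_1/p_2.
Solve for the ratio: x_2/x_1 = [p_1/p_2]^(2).
Substitute x_2 = (x_2/x_1)·x_1 into the budget: x_1* = m/(p_1 + p_2·(x_2/x_1)).
Numerically x_2/x_1 = 0.191406, so x_1* = 236/(5.25 + 12·0.191406) = 31.2712 and x_2* = 0.191406·31.2712 = 5.9855.
At m' = 354: x_2* = 8.9783. Change: 8.9783 − 5.9855 = 2.9928.

Δx_2* = 2.9928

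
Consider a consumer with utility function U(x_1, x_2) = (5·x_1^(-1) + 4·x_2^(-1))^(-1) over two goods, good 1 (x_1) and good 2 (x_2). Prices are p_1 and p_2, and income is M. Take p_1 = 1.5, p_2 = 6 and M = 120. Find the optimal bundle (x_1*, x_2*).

x_1* = 28.6856, x_2* = 12.8286

MRS = MU_x_1/MU_x_2 = (5/4)·(x_2/x_1)^(2). Set equal to p_1/p_2.
Hence x_2/x_1 = ((4/5)·p_1/p_2)^(1/(2)), i.e. raised to the 0.5 power.
Substitute x_2 = (x_2/x_1)·x_1 into the budget: x_1* = M/(p_1 + p_2·(x_2/x_1)).
Numerically x_2/x_1 = 0.447214, so x_1* = 120/(1.5 + 6·0.447214) = 28.6856 and x_2* = 0.447214·28.6856 = 12.8286.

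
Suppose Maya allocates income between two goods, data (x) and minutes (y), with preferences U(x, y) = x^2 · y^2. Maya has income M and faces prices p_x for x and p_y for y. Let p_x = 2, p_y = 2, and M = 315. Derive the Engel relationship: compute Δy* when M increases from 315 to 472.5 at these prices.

At p_x=2, p_y=2, M=315: y* = 0.5·315/2 = 78.75.
At M' = 472.5: y* = 118.125. Change: 118.125 − 78.75 = 39.375.

Δy* = 39.375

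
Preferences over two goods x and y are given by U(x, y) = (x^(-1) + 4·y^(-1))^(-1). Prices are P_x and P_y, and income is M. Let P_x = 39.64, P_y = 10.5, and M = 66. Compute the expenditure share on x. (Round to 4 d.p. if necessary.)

MRS = MU_x/MU_y = (1/4)·(y/x)^(2). Set equal to P_x/P_y.
Solve for the ratio: y/x = [4·P_x/P_y]^(0.5).
Substitute y = (y/x)·x into the budget: x* = M/(P_x + P_y·(y/x)).
Numerically y/x = 3.885994, so x* = 66/(39.64 + 10.5·3.885994) = 0.8205 and y* = 3.885994·0.8205 = 3.1883.
Expenditure on x: 39.64·0.8205 = 32.5229; share = 0.4928.

share on x = 0.4928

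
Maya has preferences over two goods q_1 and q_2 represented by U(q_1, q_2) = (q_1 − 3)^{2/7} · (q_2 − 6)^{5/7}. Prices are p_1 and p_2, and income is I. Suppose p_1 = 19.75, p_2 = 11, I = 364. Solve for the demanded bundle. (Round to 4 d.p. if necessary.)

After buying the subsistence bundle (3, 6), a share 2/7 of the remaining income goes to q_1: q_1* = 3 + 2/7·(I − 3p_1 − 6p_2)/p_1.
Discretionary income = 364 − 3·19.75 − 6·11 = 238.75; q_1* = 3 + 2/7·238.75/19.75 = 6.4539; q_2* = 6 + 5/7·238.75/11 = 21.5032.

q_1* = 6.4539, q_2* = 21.5032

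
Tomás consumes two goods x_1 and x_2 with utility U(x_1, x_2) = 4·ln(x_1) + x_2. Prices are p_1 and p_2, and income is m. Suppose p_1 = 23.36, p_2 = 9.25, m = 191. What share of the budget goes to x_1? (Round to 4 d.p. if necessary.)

Set MRS = p_1/p_2: (4/x_1)/1 = p_1/p_2.
So x_1*(p_1,p_2) = 4·p_2/p_1, independent of income; and x_2* = (m − 4·p_2)/p_2.
At the given prices: x_1* = 4·9.25/23.36 = 1.5839, and x_2* = 16.6486.
Expenditure on x_1: 23.36·1.5839 = 37; share = 0.1937.

share on x_1 = 0.1937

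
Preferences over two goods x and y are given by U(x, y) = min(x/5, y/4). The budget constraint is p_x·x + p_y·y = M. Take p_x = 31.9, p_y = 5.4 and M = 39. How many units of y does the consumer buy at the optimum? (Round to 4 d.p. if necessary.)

y* = 0.8614

Demand: x*(p_x,p_y,M) = 5·M/(5·p_x + 4·p_y), y* = 4·M/(5·p_x + 4·p_y).
Here 5·31.9 + 4·5.4 = 181.1, giving y* = 0.8614.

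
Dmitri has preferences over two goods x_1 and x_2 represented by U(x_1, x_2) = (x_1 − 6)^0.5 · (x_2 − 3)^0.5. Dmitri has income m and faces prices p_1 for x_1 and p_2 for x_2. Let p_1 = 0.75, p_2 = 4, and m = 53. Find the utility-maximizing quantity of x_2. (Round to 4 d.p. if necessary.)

x_2* = 7.5625

Discretionary income = 53 − 6·0.75 − 3·4 = 36.5; x_2* = 3 + 0.5·36.5/4 = 7.5625.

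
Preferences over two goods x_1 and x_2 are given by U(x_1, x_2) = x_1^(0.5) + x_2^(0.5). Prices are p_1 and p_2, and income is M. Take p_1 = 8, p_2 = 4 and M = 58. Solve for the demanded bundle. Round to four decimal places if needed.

MRS = MU_x_1/MU_x_2 = (x_2/x_1)^(0.5). Set equal to p_1/p_2.
Solve for the ratio: x_2/x_1 = [p_1/p_2]^(2).
With the ratio pinned down, the budget gives x_1* = M/(p_1 + p_2·(x_2/x_1)) and x_2* = (x_2/x_1)·x_1*.
Numerically x_2/x_1 = 4, so x_1* = 58/(8 + 4·4) = 2.4167 and x_2* = 4·2.4167 = 9.6667.

x_1* = 2.4167, x_2* = 9.6667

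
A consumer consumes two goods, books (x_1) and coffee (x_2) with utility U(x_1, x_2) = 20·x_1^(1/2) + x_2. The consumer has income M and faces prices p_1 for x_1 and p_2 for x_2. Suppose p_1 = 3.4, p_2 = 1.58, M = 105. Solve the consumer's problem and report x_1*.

x_1* = 21.5952

Utility is quasi-linear in x_2; the FOC for x_1 is 10/√x_1 = p_1/p_2.
Thus x_1* = (10·p_2/p_1)² — independent of M — with the rest of income spent on x_2.
Plugging in: x_1* = (10·1.58/3.4)² = 21.5952.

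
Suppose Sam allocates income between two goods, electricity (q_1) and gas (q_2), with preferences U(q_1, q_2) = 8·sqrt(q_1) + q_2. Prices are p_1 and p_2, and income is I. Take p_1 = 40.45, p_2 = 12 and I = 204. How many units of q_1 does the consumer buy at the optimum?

Set MRS = p_1/p_2: 4·q_1^(−1/2) = p_1/p_2.
Thus q_1* = (4·p_2/p_1)² — independent of I — with the rest of income spent on q_2.
Plugging in: q_1* = (4·12/40.45)² = 1.4081.

q_1* = 1.4081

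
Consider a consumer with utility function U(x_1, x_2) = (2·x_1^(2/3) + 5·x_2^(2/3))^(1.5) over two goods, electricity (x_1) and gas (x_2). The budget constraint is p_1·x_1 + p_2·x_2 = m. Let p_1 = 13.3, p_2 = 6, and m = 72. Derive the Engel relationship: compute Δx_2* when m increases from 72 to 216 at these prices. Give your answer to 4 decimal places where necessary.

MRS = MU_x_1/MU_x_2 = (2/5)·(x_2/x_1)^(1/3). Set equal to p_1/p_2.
Hence x_2/x_1 = ((5/2)·p_1/p_2)^(1/(1/3)), i.e. raised to the 3 power.
Substitute x_2 = (x_2/x_1)·x_1 into the budget: x_1* = m/(p_1 + p_2·(x_2/x_1)).
Numerically x_2/x_1 = 170.184968, so x_1* = 72/(13.3 + 6·170.184968) = 0.0696 and x_2* = 170.184968·0.0696 = 11.8457.
At m' = 216: x_2* = 35.5371. Change: 35.5371 − 11.8457 = 23.6914.

Δx_2* = 23.6914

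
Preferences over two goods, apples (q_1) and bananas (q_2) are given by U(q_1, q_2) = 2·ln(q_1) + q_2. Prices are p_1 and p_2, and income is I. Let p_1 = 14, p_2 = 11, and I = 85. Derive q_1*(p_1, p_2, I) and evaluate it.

MU_q_1 = 2/q_1, MU_q_2 = 1. Tangency: 2/q_1 = p_1/p_2.
So q_1*(p_1,p_2) = 2·p_2/p_1, independent of income; and q_2* = (I − 2·p_2)/p_2.
At the given prices: q_1* = 2·11/14 = 1.5714.

q_1* = 1.5714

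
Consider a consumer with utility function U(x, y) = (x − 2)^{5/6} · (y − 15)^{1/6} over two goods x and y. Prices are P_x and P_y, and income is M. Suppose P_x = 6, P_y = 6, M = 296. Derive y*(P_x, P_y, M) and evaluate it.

After buying the subsistence bundle (2, 15), a share 5/6 of the remaining income goes to x: x* = 2 + 5/6·(M − 2P_x − 15P_y)/P_x.
Discretionary income = 296 − 2·6 − 15·6 = 194; y* = 15 + 1/6·194/6 = 20.3889.

y* = 20.3889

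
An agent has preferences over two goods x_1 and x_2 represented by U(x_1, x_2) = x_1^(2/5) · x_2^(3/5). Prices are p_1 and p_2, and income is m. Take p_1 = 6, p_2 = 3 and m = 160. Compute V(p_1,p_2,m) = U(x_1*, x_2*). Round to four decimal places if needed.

The MRS is (2/3)·x_2/x_1. Set MRS = p_1/p_2.
So 0.4·p_2·x_2 = 0.6·p_1·x_1; combined with the budget, a share 0.4 of income goes to x_1.
Demand: x_1*(p_1,p_2,m) = 0.4·m/p_1 and x_2* = 0.6·m/p_2.
At p_1=6, p_2=3, m=160: x_1* = 0.4·160/6 = 10.6667, x_2* = 32.
Utility at the optimum: U(10.6667, 32) = 20.6206.

V = 20.6206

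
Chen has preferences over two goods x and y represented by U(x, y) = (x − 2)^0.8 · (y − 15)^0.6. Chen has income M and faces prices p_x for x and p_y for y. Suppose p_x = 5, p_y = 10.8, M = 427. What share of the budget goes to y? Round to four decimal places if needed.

share on y = 0.6353

This is Cobb-Douglas in (x−2, y−15): tangency gives 0.8·p_y·(y−15) = 0.6·p_x·(x−2).
After buying the subsistence bundle (2, 15), a share 4/7 of the remaining income goes to x: x* = 2 + 4/7·(M − 2p_x − 15p_y)/p_x.
Discretionary income = 427 − 2·5 − 15·10.8 = 255; x* = 2 + 4/7·255/5 = 31.1429; y* = 15 + 3/7·255/10.8 = 25.119.
Expenditure on y: 10.8·25.119 = 271.2857; share = 0.6353.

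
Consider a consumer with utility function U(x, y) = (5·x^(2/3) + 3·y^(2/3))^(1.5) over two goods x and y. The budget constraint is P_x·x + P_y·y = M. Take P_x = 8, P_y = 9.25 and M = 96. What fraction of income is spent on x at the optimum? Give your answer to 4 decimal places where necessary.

share on x = 0.8609

MRS = MU_x/MU_y = (5/3)·(y/x)^(1/3). Set equal to P_x/P_y.
Hence y/x = ((3/5)·P_x/P_y)^(1/(1/3)), i.e. raised to the 3 power.
Substitute y = (y/x)·x into the budget: x* = M/(P_x + P_y·(y/x)).
Numerically y/x = 0.139733, so x* = 96/(8 + 9.25·0.139733) = 10.3309 and y* = 0.139733·10.3309 = 1.4436.
Expenditure on x: 8·10.3309 = 82.647; share = 0.8609.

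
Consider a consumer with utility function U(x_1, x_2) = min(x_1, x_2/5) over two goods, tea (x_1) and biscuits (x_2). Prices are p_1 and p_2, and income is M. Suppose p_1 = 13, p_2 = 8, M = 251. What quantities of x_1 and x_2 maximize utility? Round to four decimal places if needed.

x_1* = 4.7358, x_2* = 23.6792

With perfect complements, no substitution: consume in ratio x_1:x_2 = 1:5.
Budget: p_1·x_1 + p_2·5·x_1 = M, so (p_1 + 5·p_2)·x_1 = M.
Demand: x_1*(p_1,p_2,M) = M/(p_1 + 5·p_2), x_2* = 5·M/(p_1 + 5·p_2).
Here 13 + 5·8 = 53, giving x_1* = 4.7358 and x_2* = 23.6792.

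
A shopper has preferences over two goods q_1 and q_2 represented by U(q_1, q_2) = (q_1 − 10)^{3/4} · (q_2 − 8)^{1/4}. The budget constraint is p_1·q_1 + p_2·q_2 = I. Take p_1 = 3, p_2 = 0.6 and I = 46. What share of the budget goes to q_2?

share on q_2 = 0.1652

MRS = 3·(q_2−8)/(q_1−10). Tangency with p_1/p_2 gives q_2−8 = (1/3)·(p_1/p_2)·(q_1−10).
After buying the subsistence bundle (10, 8), a share 0.75 of the remaining income goes to q_1: q_1* = 10 + 0.75·(I − 10p_1 − 8p_2)/p_1.
Discretionary income = 46 − 10·3 − 8·0.6 = 11.2; q_1* = 10 + 0.75·11.2/3 = 12.8; q_2* = 8 + 0.25·11.2/0.6 = 12.6667.
Expenditure on q_2: 0.6·12.6667 = 7.6; share = 0.1652.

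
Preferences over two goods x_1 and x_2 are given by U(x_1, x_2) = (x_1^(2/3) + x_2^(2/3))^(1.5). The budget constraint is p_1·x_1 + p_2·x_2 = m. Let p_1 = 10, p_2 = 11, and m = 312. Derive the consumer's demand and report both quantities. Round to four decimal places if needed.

Numerically x_2/x_1 = 0.751315, so x_1* = 312/(10 + 11·0.751315) = 17.0824 and x_2* = 0.751315·17.0824 = 12.8342.

x_1* = 17.0824, x_2* = 12.8342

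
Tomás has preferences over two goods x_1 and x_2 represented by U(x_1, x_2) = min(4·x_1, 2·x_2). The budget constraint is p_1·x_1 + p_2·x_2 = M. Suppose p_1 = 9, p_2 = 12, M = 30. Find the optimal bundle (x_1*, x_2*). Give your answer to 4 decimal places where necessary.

x_1* = 0.9091, x_2* = 1.8182

Leontief preferences: the optimum is at the kink where x_1/2 = x_2/4, i.e. x_2 = 2·x_1.
Budget: p_1·x_1 + p_2·2·x_1 = M, so (2·p_1 + 4·p_2)·x_1 = 2·M.
Demand: x_1*(p_1,p_2,M) = 2·M/(2·p_1 + 4·p_2), x_2* = 4·M/(2·p_1 + 4·p_2).
Here 2·9 + 4·12 = 66, giving x_1* = 0.9091 and x_2* = 1.8182.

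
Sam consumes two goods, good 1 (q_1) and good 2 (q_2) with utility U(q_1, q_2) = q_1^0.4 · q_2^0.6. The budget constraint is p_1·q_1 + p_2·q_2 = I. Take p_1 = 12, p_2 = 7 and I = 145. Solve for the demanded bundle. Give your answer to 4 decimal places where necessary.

Tangency: MRS = (2/3)·q_2/q_1 = p_1/p_2.
So 0.4·p_2·q_2 = 0.6·p_1·q_1; combined with the budget, a share 0.4 of income goes to q_1.
Demand: q_1*(p_1,p_2,I) = 0.4·I/p_1 and q_2* = 0.6·I/p_2.
At p_1=12, p_2=7, I=145: q_1* = 0.4·145/12 = 4.8333, q_2* = 12.4286.

q_1* = 4.8333, q_2* = 12.4286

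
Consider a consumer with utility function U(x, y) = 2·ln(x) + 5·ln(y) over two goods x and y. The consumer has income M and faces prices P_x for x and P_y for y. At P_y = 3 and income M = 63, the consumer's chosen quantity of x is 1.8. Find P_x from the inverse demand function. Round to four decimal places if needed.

MU_x/MU_y = (2·y)/(5·x); tangency sets this equal to P_x/P_y.
Rearranging, P_y·y = (5/2)·P_x·x. Substituting into the budget gives P_x·x·(1 + (5/2)) = M.
Demand: x*(P_x,P_y,M) = 2/7·M/P_x and y* = 5/7·M/P_y.
Set x* = 1.8 in the demand function and solve for P_x: P_x = 10.

P_x = 10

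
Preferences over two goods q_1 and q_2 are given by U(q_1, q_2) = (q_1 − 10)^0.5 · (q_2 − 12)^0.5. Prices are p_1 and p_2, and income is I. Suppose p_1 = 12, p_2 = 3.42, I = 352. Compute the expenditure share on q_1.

share on q_1 = 0.6122

Let q_1' = q_1−10, q_2' = q_2−12. MRS = q_2'/q_1' = p_1/p_2.
Substituting into the budget: q_1* = 10 + 0.5·(I − 10·p_1 − 12·p_2)/p_1, and q_2* = 12 + 0.5·(…)/p_2.
Discretionary income = 352 − 10·12 − 12·3.42 = 190.96; q_1* = 10 + 0.5·190.96/12 = 17.9567; q_2* = 12 + 0.5·190.96/3.42 = 39.9181.
Expenditure on q_1: 12·17.9567 = 215.48; share = 0.6122.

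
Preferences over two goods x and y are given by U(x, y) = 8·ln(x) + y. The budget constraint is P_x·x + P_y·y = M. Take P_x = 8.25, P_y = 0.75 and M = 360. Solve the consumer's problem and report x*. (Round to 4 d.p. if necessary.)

MU_x = 8/x, MU_y = 1. Tangency: 8/x = P_x/P_y.
So x*(P_x,P_y) = 8·P_y/P_x, independent of income; and y* = (M − 8·P_y)/P_y.
At the given prices: x* = 8·0.75/8.25 = 0.7273.

x* = 0.7273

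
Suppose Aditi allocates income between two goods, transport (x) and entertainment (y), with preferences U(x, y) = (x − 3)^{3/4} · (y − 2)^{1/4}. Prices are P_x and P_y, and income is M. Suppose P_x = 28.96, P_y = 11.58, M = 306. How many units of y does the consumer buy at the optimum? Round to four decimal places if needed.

y* = 6.2306

Substituting into the budget: x* = 3 + 0.75·(M − 3·P_x − 2·P_y)/P_x, and y* = 2 + 0.25·(…)/P_y.
Discretionary income = 306 − 3·28.96 − 2·11.58 = 195.96; y* = 2 + 0.25·195.96/11.58 = 6.2306.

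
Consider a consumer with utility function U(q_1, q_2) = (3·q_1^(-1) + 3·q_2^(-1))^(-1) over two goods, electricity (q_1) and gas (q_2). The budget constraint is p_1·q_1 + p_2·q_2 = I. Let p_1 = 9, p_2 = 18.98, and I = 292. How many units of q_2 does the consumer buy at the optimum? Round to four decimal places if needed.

q_2* = 9.1108

With the ratio pinned down, the budget gives q_1* = I/(p_1 + p_2·(q_2/q_1)) and q_2* = (q_2/q_1)·q_1*.
Numerically q_2/q_1 = 0.68861, so q_1* = 292/(9 + 18.98·0.68861) = 13.2307 and q_2* = 0.68861·13.2307 = 9.1108.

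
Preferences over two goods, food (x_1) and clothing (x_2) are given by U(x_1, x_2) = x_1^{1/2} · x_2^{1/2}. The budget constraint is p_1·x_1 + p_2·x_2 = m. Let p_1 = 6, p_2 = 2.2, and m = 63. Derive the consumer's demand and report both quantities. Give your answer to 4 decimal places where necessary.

x_1* = 5.25, x_2* = 14.3182

The MRS is x_2/x_1. Set MRS = p_1/p_2.
Rearranging, p_2·x_2 = p_1·x_1. Substituting into the budget gives p_1·x_1·(1 + 1) = m.
Demand: x_1*(p_1,p_2,m) = 0.5·m/p_1 and x_2* = 0.5·m/p_2.
At p_1=6, p_2=2.2, m=63: x_1* = 0.5·63/6 = 5.25, x_2* = 14.3182.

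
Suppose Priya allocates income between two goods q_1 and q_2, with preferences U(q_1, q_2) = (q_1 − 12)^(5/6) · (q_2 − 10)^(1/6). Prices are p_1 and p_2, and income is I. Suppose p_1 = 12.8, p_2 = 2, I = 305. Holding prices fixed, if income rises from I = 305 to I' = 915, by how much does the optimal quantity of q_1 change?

Δq_1* = 39.7135

Let q_1' = q_1−12, q_2' = q_2−10. MRS = 5·q_2'/q_1' = p_1/p_2.
Substituting into the budget: q_1* = 12 + 5/6·(I − 12·p_1 − 10·p_2)/p_1, and q_2* = 10 + 1/6·(…)/p_2.
Discretionary income = 305 − 12·12.8 − 10·2 = 131.4; q_1* = 12 + 5/6·131.4/12.8 = 20.5547.
At I' = 915: q_1* = 60.2682. Change: 60.2682 − 20.5547 = 39.7135.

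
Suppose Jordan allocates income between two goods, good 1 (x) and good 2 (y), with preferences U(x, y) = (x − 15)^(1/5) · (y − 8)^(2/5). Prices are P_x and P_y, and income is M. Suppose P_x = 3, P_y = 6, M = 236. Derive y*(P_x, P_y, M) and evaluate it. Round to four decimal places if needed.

y* = 23.8889

MRS = (1/2)·(y−8)/(x−15). Tangency with P_x/P_y gives y−8 = 2·(P_x/P_y)·(x−15).
Substituting into the budget: x* = 15 + 1/3·(M − 15·P_x − 8·P_y)/P_x, and y* = 8 + 2/3·(…)/P_y.
Discretionary income = 236 − 15·3 − 8·6 = 143; y* = 8 + 2/3·143/6 = 23.8889.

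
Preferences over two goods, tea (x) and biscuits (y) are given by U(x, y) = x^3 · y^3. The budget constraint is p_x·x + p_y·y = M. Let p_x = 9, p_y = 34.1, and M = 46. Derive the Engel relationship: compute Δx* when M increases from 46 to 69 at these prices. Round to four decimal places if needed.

MU_x/MU_y = (3·y)/(3·x); tangency sets this equal to p_x/p_y.
So 3·p_y·y = 3·p_x·x; combined with the budget, a share 0.5 of income goes to x.
Demand: x*(p_x,p_y,M) = 0.5·M/p_x and y* = 0.5·M/p_y.
At p_x=9, p_y=34.1, M=46: x* = 0.5·46/9 = 2.5556.
At M' = 69: x* = 3.8333. Change: 3.8333 − 2.5556 = 1.2778.

Δx* = 1.2778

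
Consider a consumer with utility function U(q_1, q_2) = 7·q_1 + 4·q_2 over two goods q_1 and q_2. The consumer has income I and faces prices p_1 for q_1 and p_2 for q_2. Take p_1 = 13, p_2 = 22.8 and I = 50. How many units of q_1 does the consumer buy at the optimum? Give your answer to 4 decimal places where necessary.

q_1* = 3.8462

Linear utility — the consumer picks whichever good has higher MU/price: 7/13 = 0.5385 vs 4/22.8 = 0.1754.
q_1 gives more utility per dollar, so spend all income on q_1: q_1* = I/p_1, q_2* = 0.
Numerically: q_1* = 3.8462, q_2* = 0.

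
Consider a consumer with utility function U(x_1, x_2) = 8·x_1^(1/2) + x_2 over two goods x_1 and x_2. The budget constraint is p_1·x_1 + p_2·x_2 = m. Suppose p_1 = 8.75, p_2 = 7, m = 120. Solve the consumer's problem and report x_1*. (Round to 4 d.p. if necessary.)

Thus x_1* = (4·p_2/p_1)² — independent of m — with the rest of income spent on x_2.
Plugging in: x_1* = (4·7/8.75)² = 10.24.

x_1* = 10.24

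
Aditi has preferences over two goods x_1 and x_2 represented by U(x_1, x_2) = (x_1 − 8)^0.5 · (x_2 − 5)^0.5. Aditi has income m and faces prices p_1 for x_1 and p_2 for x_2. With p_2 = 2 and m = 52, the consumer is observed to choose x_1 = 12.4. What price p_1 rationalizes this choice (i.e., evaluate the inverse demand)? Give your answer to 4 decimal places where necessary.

This is Cobb-Douglas in (x_1−8, x_2−5): tangency gives 0.5·p_2·(x_2−5) = 0.5·p_1·(x_1−8).
Substituting into the budget: x_1* = 8 + 0.5·(m − 8·p_1 − 5·p_2)/p_1, and x_2* = 5 + 0.5·(…)/p_2.
Set x_1* = 12.4 in the demand function and solve for p_1: p_1 = 2.5.

p_1 = 2.5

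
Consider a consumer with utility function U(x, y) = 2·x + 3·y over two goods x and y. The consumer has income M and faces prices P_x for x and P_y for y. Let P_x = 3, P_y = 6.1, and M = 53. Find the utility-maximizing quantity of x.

Linear utility — the consumer picks whichever good has higher MU/price: 2/3 = 0.6667 vs 3/6.1 = 0.4918.
x gives more utility per dollar, so spend all income on x: x* = M/P_x, y* = 0.
Numerically: x* = 17.6667, y* = 0.

x* = 17.6667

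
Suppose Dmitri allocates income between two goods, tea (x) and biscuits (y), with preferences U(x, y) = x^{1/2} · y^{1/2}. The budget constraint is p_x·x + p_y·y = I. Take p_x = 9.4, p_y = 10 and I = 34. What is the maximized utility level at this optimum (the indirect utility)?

V = 1.7534

MU_x/MU_y = (0.5·y)/(0.5·x); tangency sets this equal to p_x/p_y.
Rearranging, p_y·y = p_x·x. Substituting into the budget gives p_x·x·(1 + 1) = I.
Demand: x*(p_x,p_y,I) = 0.5·I/p_x and y* = 0.5·I/p_y.
At p_x=9.4, p_y=10, I=34: x* = 0.5·34/9.4 = 1.8085, y* = 1.7.
Utility at the optimum: U(1.8085, 1.7) = 1.7534.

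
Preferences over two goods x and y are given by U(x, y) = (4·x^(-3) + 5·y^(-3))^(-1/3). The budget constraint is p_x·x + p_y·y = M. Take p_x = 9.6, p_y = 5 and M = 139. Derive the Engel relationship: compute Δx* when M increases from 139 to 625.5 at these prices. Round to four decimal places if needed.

Numerically y/x = 1.244666, so x* = 139/(9.6 + 5·1.244666) = 8.7845.
At M' = 625.5: x* = 39.5302. Change: 39.5302 − 8.7845 = 30.7457.

Δx* = 30.7457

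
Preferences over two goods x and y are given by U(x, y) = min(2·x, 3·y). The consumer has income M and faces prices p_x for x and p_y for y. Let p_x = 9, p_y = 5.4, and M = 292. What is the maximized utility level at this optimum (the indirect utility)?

With perfect complements, no substitution: consume in ratio x:y = 3:2.
Budget: p_x·x + p_y·(2/3)·x = M, so (3·p_x + 2·p_y)·x = 3·M.
Demand: x*(p_x,p_y,M) = 3·M/(3·p_x + 2·p_y), y* = 2·M/(3·p_x + 2·p_y).
Here 3·9 + 2·5.4 = 37.8, giving x* = 23.1746 and y* = 15.4497.
Utility at the optimum: U(23.1746, 15.4497) = 46.3492.

V = 46.3492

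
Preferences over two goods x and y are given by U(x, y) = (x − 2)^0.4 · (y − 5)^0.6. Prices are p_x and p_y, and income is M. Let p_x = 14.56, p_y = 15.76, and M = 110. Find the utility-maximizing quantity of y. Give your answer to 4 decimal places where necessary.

Let x' = x−2, y' = y−5. MRS = (2/3)·y'/x' = p_x/p_y.
Substituting into the budget: x* = 2 + 0.4·(M − 2·p_x − 5·p_y)/p_x, and y* = 5 + 0.6·(…)/p_y.
Discretionary income = 110 − 2·14.56 − 5·15.76 = 2.08; y* = 5 + 0.6·2.08/15.76 = 5.0792.

y* = 5.0792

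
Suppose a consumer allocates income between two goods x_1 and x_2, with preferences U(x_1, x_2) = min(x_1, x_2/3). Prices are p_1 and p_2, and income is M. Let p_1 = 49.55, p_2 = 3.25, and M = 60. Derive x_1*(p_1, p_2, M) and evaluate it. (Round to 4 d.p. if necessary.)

Demand: x_1*(p_1,p_2,M) = M/(p_1 + 3·p_2), x_2* = 3·M/(p_1 + 3·p_2).
Here 49.55 + 3·3.25 = 59.3, giving x_1* = 1.0118.

x_1* = 1.0118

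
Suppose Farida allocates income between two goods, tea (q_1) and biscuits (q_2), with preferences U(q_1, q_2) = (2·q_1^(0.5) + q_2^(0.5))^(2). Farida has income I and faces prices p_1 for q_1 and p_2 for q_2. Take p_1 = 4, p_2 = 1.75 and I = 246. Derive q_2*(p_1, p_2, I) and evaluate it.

q_2* = 51.1169

MRS = MU_q_1/MU_q_2 = 2·(q_2/q_1)^(0.5). Set equal to p_1/p_2.
Solve for the ratio: q_2/q_1 = [(1/2)·p_1/p_2]^(2).
Substitute q_2 = (q_2/q_1)·q_1 into the budget: q_1* = I/(p_1 + p_2·(q_2/q_1)).
Numerically q_2/q_1 = 1.306122, so q_1* = 246/(4 + 1.75·1.306122) = 39.1364 and q_2* = 1.306122·39.1364 = 51.1169.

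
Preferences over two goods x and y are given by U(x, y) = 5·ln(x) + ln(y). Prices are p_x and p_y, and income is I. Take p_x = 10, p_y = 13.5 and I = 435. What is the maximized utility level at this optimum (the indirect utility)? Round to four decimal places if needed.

V = 19.6331

At p_x=10, p_y=13.5, I=435: x* = 5/6·435/10 = 36.25, y* = 5.3704.
Utility at the optimum: U(36.25, 5.3704) = 19.6331.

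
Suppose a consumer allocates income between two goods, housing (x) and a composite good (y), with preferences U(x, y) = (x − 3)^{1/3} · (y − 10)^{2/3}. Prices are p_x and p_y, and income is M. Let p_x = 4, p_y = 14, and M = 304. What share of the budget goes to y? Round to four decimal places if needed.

Discretionary income = 304 − 3·4 − 10·14 = 152; x* = 3 + 1/3·152/4 = 15.6667; y* = 10 + 2/3·152/14 = 17.2381.
Expenditure on y: 14·17.2381 = 241.3333; share = 0.7939.

share on y = 0.7939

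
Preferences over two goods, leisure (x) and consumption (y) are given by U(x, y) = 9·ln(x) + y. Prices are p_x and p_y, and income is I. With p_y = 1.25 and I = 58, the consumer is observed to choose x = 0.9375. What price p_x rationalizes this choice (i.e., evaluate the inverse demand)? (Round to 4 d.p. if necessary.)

p_x = 12

MU_x = 9/x, MU_y = 1. Tangency: 9/x = p_x/p_y.
So x*(p_x,p_y) = 9·p_y/p_x, independent of income; and y* = (I − 9·p_y)/p_y.
Set x* = 0.9375 in the demand function and solve for p_x: p_x = 12.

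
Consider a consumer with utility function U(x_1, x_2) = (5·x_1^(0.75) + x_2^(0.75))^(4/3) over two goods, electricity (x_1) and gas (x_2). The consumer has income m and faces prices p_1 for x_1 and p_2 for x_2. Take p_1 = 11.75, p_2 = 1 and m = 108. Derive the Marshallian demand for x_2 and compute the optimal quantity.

x_2* = 77.9631

MU_x_1 ∝ 5·x_1^(-0.25), MU_x_2 ∝ x_2^(-0.25), so MRS = 5·(x_2/x_1)^(0.25) = p_1/p_2.
Solve for the ratio: x_2/x_1 = [(1/5)·p_1/p_2]^(4).
With the ratio pinned down, the budget gives x_1* = m/(p_1 + p_2·(x_2/x_1)) and x_2* = (x_2/x_1)·x_1*.
Numerically x_2/x_1 = 30.498006, so x_1* = 108/(11.75 + 1·30.498006) = 2.5563 and x_2* = 30.498006·2.5563 = 77.9631.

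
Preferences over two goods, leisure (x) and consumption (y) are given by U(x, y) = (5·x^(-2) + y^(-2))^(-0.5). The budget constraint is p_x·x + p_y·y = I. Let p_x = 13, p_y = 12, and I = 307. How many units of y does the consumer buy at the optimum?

MU_x ∝ 5·x^(-3), MU_y ∝ y^(-3), so MRS = 5·(y/x)^(3) = p_x/p_y.
Hence y/x = ((1/5)·p_x/p_y)^(1/(3)), i.e. raised to the 1/3 power.
With the ratio pinned down, the budget gives x* = I/(p_x + p_y·(y/x)) and y* = (y/x)·x*.
Numerically y/x = 0.600617, so x* = 307/(13 + 12·0.600617) = 15.1925 and y* = 0.600617·15.1925 = 9.1248.

y* = 9.1248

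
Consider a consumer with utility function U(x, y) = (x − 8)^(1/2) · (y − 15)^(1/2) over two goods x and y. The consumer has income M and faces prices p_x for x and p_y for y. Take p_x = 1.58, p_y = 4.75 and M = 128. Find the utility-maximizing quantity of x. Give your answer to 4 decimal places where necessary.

x* = 21.9589

This is Cobb-Douglas in (x−8, y−15): tangency gives 0.5·p_y·(y−15) = 0.5·p_x·(x−8).
Substituting into the budget: x* = 8 + 0.5·(M − 8·p_x − 15·p_y)/p_x, and y* = 15 + 0.5·(…)/p_y.
Discretionary income = 128 − 8·1.58 − 15·4.75 = 44.11; x* = 8 + 0.5·44.11/1.58 = 21.9589.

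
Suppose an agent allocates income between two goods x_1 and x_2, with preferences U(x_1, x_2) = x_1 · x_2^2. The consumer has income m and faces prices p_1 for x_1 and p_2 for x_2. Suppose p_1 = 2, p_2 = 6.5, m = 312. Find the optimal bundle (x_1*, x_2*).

Tangency: MRS = (1/2)·x_2/x_1 = p_1/p_2.
Rearranging, p_2·x_2 = 2·p_1·x_1. Substituting into the budget gives p_1·x_1·(1 + 2) = m.
Demand: x_1*(p_1,p_2,m) = 1/3·m/p_1 and x_2* = 2/3·m/p_2.
At p_1=2, p_2=6.5, m=312: x_1* = 1/3·312/2 = 52, x_2* = 32.

x_1* = 52, x_2* = 32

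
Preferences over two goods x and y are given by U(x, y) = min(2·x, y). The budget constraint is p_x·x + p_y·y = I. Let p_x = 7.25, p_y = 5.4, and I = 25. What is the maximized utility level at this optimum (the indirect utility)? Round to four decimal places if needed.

V = 2.7701

Leontief preferences: the optimum is at the kink where x/1 = y/2, i.e. y = 2·x.
Budget: p_x·x + p_y·2·x = I, so (p_x + 2·p_y)·x = I.
Demand: x*(p_x,p_y,I) = I/(p_x + 2·p_y), y* = 2·I/(p_x + 2·p_y).
Here 7.25 + 2·5.4 = 18.05, giving x* = 1.385 and y* = 2.7701.
Utility at the optimum: U(1.385, 2.7701) = 2.7701.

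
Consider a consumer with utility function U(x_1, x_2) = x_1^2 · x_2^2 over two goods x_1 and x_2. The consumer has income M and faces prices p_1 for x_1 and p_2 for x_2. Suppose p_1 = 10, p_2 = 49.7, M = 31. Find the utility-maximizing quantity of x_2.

x_2* = 0.3119

The MRS is x_2/x_1. Set MRS = p_1/p_2.
So 2·p_2·x_2 = 2·p_1·x_1; combined with the budget, a share 0.5 of income goes to x_1.
Demand: x_1*(p_1,p_2,M) = 0.5·M/p_1 and x_2* = 0.5·M/p_2.
At p_1=10, p_2=49.7, M=31: x_2* = 0.5·31/49.7 = 0.3119.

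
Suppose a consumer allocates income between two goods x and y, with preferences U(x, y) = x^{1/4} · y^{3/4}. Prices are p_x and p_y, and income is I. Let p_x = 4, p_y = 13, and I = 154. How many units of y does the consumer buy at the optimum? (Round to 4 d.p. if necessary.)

y* = 8.8846

MU_x/MU_y = (0.25·y)/(0.75·x); tangency sets this equal to p_x/p_y.
Rearranging, p_y·y = 3·p_x·x. Substituting into the budget gives p_x·x·(1 + 3) = I.
Demand: x*(p_x,p_y,I) = 0.25·I/p_x and y* = 0.75·I/p_y.
At p_x=4, p_y=13, I=154: y* = 0.75·154/13 = 8.8846.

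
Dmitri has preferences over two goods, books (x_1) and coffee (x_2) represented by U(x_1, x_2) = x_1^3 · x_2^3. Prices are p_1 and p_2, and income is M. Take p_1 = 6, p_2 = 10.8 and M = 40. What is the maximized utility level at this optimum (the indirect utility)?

At p_1=6, p_2=10.8, M=40: x_1* = 0.5·40/6 = 3.3333, x_2* = 1.8519.
Utility at the optimum: U(3.3333, 1.8519) = 235.2096.

V = 235.2096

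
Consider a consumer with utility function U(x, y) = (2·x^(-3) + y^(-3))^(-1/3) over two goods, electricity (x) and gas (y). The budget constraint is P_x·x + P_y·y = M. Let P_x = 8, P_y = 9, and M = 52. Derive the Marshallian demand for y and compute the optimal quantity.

y* = 2.7663

MU_x ∝ 2·x^(-4), MU_y ∝ y^(-4), so MRS = 2·(y/x)^(4) = P_x/P_y.
Solve for the ratio: y/x = [(1/2)·P_x/P_y]^(0.25).
Substitute y = (y/x)·x into the budget: x* = M/(P_x + P_y·(y/x)).
Numerically y/x = 0.816497, so x* = 52/(8 + 9·0.816497) = 3.388 and y* = 0.816497·3.388 = 2.7663.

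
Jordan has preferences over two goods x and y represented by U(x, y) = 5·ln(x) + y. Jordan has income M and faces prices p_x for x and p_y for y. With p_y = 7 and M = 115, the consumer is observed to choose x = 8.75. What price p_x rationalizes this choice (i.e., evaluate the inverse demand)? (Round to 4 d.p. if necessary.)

Set MRS = p_x/p_y: (5/x)/1 = p_x/p_y.
So x*(p_x,p_y) = 5·p_y/p_x, independent of income; and y* = (M − 5·p_y)/p_y.
Set x* = 8.75 in the demand function and solve for p_x: p_x = 4.

p_x = 4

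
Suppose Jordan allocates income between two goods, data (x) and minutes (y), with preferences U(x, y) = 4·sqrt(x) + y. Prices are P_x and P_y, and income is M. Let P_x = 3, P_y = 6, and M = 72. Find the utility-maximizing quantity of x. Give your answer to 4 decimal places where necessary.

Utility is quasi-linear in y; the FOC for x is 2/√x = P_x/P_y.
Thus x* = (2·P_y/P_x)² — independent of M — with the rest of income spent on y.
Plugging in: x* = (2·6/3)² = 16.

x* = 16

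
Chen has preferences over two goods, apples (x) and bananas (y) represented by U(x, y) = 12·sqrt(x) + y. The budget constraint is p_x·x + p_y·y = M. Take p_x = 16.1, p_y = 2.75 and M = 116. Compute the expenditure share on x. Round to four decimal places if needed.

share on x = 0.1458

Plugging in: x* = (6·2.75/16.1)² = 1.0503, y* = 36.0327.
Expenditure on x: 16.1·1.0503 = 16.9099; share = 0.1458.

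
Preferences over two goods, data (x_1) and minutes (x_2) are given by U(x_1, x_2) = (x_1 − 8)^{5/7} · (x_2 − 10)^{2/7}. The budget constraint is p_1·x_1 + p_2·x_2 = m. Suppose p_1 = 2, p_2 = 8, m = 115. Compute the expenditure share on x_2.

share on x_2 = 0.7429

Let x_1' = x_1−8, x_2' = x_2−10. MRS = (5/2)·x_2'/x_1' = p_1/p_2.
After buying the subsistence bundle (8, 10), a share 5/7 of the remaining income goes to x_1: x_1* = 8 + 5/7·(m − 8p_1 − 10p_2)/p_1.
Discretionary income = 115 − 8·2 − 10·8 = 19; x_1* = 8 + 5/7·19/2 = 14.7857; x_2* = 10 + 2/7·19/8 = 10.6786.
Expenditure on x_2: 8·10.6786 = 85.4286; share = 0.7429.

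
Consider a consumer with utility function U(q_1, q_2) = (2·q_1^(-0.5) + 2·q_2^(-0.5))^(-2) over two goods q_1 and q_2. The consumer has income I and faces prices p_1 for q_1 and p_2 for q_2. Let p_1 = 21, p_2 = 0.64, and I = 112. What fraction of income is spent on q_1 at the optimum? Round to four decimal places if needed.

With the ratio pinned down, the budget gives q_1* = I/(p_1 + p_2·(q_2/q_1)) and q_2* = (q_2/q_1)·q_1*.
Numerically q_2/q_1 = 10.249269, so q_1* = 112/(21 + 0.64·10.249269) = 4.0639 and q_2* = 10.249269·4.0639 = 41.6523.
Expenditure on q_1: 21·4.0639 = 85.3425; share = 0.762.

share on q_1 = 0.762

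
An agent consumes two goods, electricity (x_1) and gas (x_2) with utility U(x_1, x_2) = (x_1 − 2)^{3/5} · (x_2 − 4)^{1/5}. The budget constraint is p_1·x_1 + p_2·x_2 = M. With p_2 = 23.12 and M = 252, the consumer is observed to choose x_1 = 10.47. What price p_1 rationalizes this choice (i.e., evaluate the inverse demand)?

p_1 = 12

This is Cobb-Douglas in (x_1−2, x_2−4): tangency gives 0.6·p_2·(x_2−4) = 0.2·p_1·(x_1−2).
After buying the subsistence bundle (2, 4), a share 0.75 of the remaining income goes to x_1: x_1* = 2 + 0.75·(M − 2p_1 − 4p_2)/p_1.
Set x_1* = 10.47 in the demand function and solve for p_1: p_1 = 12.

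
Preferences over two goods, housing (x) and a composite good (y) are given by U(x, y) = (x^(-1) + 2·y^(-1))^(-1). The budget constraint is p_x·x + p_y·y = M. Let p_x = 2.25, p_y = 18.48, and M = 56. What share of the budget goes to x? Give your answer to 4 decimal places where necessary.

From the CES first-order condition, (1/2)·(y/x)^(2) = p_x/p_y.
Hence y/x = (2·p_x/p_y)^(1/(2)), i.e. raised to the 0.5 power.
With the ratio pinned down, the budget gives x* = M/(p_x + p_y·(y/x)) and y* = (y/x)·x*.
Numerically y/x = 0.493464, so x* = 56/(2.25 + 18.48·0.493464) = 4.9256 and y* = 0.493464·4.9256 = 2.4306.
Expenditure on x: 2.25·4.9256 = 11.0826; share = 0.1979.

share on x = 0.1979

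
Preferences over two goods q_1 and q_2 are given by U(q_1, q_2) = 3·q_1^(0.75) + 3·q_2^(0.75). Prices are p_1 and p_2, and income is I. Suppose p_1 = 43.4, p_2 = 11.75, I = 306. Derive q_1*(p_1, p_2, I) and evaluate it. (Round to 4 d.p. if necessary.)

q_1* = 0.1372

From the CES first-order condition, (q_2/q_1)^(0.25) = p_1/p_2.
Solve for the ratio: q_2/q_1 = [p_1/p_2]^(4).
With the ratio pinned down, the budget gives q_1* = I/(p_1 + p_2·(q_2/q_1)) and q_2* = (q_2/q_1)·q_1*.
Numerically q_2/q_1 = 186.126175, so q_1* = 306/(43.4 + 11.75·186.126175) = 0.1372.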